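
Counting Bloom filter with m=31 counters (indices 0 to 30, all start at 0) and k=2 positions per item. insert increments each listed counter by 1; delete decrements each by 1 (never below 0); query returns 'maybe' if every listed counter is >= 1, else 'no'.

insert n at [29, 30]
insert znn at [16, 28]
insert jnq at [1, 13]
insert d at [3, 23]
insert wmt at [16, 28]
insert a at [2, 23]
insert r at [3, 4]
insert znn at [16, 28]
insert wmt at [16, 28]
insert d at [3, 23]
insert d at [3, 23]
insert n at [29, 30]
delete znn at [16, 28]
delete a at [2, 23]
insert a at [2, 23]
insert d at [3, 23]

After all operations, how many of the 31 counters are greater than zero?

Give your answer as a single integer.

Step 1: insert n at [29, 30] -> counters=[0,0,0,0,0,0,0,0,0,0,0,0,0,0,0,0,0,0,0,0,0,0,0,0,0,0,0,0,0,1,1]
Step 2: insert znn at [16, 28] -> counters=[0,0,0,0,0,0,0,0,0,0,0,0,0,0,0,0,1,0,0,0,0,0,0,0,0,0,0,0,1,1,1]
Step 3: insert jnq at [1, 13] -> counters=[0,1,0,0,0,0,0,0,0,0,0,0,0,1,0,0,1,0,0,0,0,0,0,0,0,0,0,0,1,1,1]
Step 4: insert d at [3, 23] -> counters=[0,1,0,1,0,0,0,0,0,0,0,0,0,1,0,0,1,0,0,0,0,0,0,1,0,0,0,0,1,1,1]
Step 5: insert wmt at [16, 28] -> counters=[0,1,0,1,0,0,0,0,0,0,0,0,0,1,0,0,2,0,0,0,0,0,0,1,0,0,0,0,2,1,1]
Step 6: insert a at [2, 23] -> counters=[0,1,1,1,0,0,0,0,0,0,0,0,0,1,0,0,2,0,0,0,0,0,0,2,0,0,0,0,2,1,1]
Step 7: insert r at [3, 4] -> counters=[0,1,1,2,1,0,0,0,0,0,0,0,0,1,0,0,2,0,0,0,0,0,0,2,0,0,0,0,2,1,1]
Step 8: insert znn at [16, 28] -> counters=[0,1,1,2,1,0,0,0,0,0,0,0,0,1,0,0,3,0,0,0,0,0,0,2,0,0,0,0,3,1,1]
Step 9: insert wmt at [16, 28] -> counters=[0,1,1,2,1,0,0,0,0,0,0,0,0,1,0,0,4,0,0,0,0,0,0,2,0,0,0,0,4,1,1]
Step 10: insert d at [3, 23] -> counters=[0,1,1,3,1,0,0,0,0,0,0,0,0,1,0,0,4,0,0,0,0,0,0,3,0,0,0,0,4,1,1]
Step 11: insert d at [3, 23] -> counters=[0,1,1,4,1,0,0,0,0,0,0,0,0,1,0,0,4,0,0,0,0,0,0,4,0,0,0,0,4,1,1]
Step 12: insert n at [29, 30] -> counters=[0,1,1,4,1,0,0,0,0,0,0,0,0,1,0,0,4,0,0,0,0,0,0,4,0,0,0,0,4,2,2]
Step 13: delete znn at [16, 28] -> counters=[0,1,1,4,1,0,0,0,0,0,0,0,0,1,0,0,3,0,0,0,0,0,0,4,0,0,0,0,3,2,2]
Step 14: delete a at [2, 23] -> counters=[0,1,0,4,1,0,0,0,0,0,0,0,0,1,0,0,3,0,0,0,0,0,0,3,0,0,0,0,3,2,2]
Step 15: insert a at [2, 23] -> counters=[0,1,1,4,1,0,0,0,0,0,0,0,0,1,0,0,3,0,0,0,0,0,0,4,0,0,0,0,3,2,2]
Step 16: insert d at [3, 23] -> counters=[0,1,1,5,1,0,0,0,0,0,0,0,0,1,0,0,3,0,0,0,0,0,0,5,0,0,0,0,3,2,2]
Final counters=[0,1,1,5,1,0,0,0,0,0,0,0,0,1,0,0,3,0,0,0,0,0,0,5,0,0,0,0,3,2,2] -> 10 nonzero

Answer: 10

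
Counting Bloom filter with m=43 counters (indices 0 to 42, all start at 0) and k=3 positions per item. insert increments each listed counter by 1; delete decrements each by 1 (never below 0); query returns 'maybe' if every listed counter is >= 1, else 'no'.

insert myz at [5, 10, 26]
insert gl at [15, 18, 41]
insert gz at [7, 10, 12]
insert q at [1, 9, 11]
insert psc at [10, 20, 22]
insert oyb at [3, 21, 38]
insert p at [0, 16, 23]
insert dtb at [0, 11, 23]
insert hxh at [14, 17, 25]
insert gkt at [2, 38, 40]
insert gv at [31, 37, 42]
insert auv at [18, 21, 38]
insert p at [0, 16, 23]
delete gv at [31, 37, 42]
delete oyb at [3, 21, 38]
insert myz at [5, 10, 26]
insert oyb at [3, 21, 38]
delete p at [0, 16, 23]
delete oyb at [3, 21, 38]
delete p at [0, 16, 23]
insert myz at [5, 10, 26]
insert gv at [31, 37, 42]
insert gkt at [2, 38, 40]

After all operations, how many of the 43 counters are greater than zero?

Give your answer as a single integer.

Step 1: insert myz at [5, 10, 26] -> counters=[0,0,0,0,0,1,0,0,0,0,1,0,0,0,0,0,0,0,0,0,0,0,0,0,0,0,1,0,0,0,0,0,0,0,0,0,0,0,0,0,0,0,0]
Step 2: insert gl at [15, 18, 41] -> counters=[0,0,0,0,0,1,0,0,0,0,1,0,0,0,0,1,0,0,1,0,0,0,0,0,0,0,1,0,0,0,0,0,0,0,0,0,0,0,0,0,0,1,0]
Step 3: insert gz at [7, 10, 12] -> counters=[0,0,0,0,0,1,0,1,0,0,2,0,1,0,0,1,0,0,1,0,0,0,0,0,0,0,1,0,0,0,0,0,0,0,0,0,0,0,0,0,0,1,0]
Step 4: insert q at [1, 9, 11] -> counters=[0,1,0,0,0,1,0,1,0,1,2,1,1,0,0,1,0,0,1,0,0,0,0,0,0,0,1,0,0,0,0,0,0,0,0,0,0,0,0,0,0,1,0]
Step 5: insert psc at [10, 20, 22] -> counters=[0,1,0,0,0,1,0,1,0,1,3,1,1,0,0,1,0,0,1,0,1,0,1,0,0,0,1,0,0,0,0,0,0,0,0,0,0,0,0,0,0,1,0]
Step 6: insert oyb at [3, 21, 38] -> counters=[0,1,0,1,0,1,0,1,0,1,3,1,1,0,0,1,0,0,1,0,1,1,1,0,0,0,1,0,0,0,0,0,0,0,0,0,0,0,1,0,0,1,0]
Step 7: insert p at [0, 16, 23] -> counters=[1,1,0,1,0,1,0,1,0,1,3,1,1,0,0,1,1,0,1,0,1,1,1,1,0,0,1,0,0,0,0,0,0,0,0,0,0,0,1,0,0,1,0]
Step 8: insert dtb at [0, 11, 23] -> counters=[2,1,0,1,0,1,0,1,0,1,3,2,1,0,0,1,1,0,1,0,1,1,1,2,0,0,1,0,0,0,0,0,0,0,0,0,0,0,1,0,0,1,0]
Step 9: insert hxh at [14, 17, 25] -> counters=[2,1,0,1,0,1,0,1,0,1,3,2,1,0,1,1,1,1,1,0,1,1,1,2,0,1,1,0,0,0,0,0,0,0,0,0,0,0,1,0,0,1,0]
Step 10: insert gkt at [2, 38, 40] -> counters=[2,1,1,1,0,1,0,1,0,1,3,2,1,0,1,1,1,1,1,0,1,1,1,2,0,1,1,0,0,0,0,0,0,0,0,0,0,0,2,0,1,1,0]
Step 11: insert gv at [31, 37, 42] -> counters=[2,1,1,1,0,1,0,1,0,1,3,2,1,0,1,1,1,1,1,0,1,1,1,2,0,1,1,0,0,0,0,1,0,0,0,0,0,1,2,0,1,1,1]
Step 12: insert auv at [18, 21, 38] -> counters=[2,1,1,1,0,1,0,1,0,1,3,2,1,0,1,1,1,1,2,0,1,2,1,2,0,1,1,0,0,0,0,1,0,0,0,0,0,1,3,0,1,1,1]
Step 13: insert p at [0, 16, 23] -> counters=[3,1,1,1,0,1,0,1,0,1,3,2,1,0,1,1,2,1,2,0,1,2,1,3,0,1,1,0,0,0,0,1,0,0,0,0,0,1,3,0,1,1,1]
Step 14: delete gv at [31, 37, 42] -> counters=[3,1,1,1,0,1,0,1,0,1,3,2,1,0,1,1,2,1,2,0,1,2,1,3,0,1,1,0,0,0,0,0,0,0,0,0,0,0,3,0,1,1,0]
Step 15: delete oyb at [3, 21, 38] -> counters=[3,1,1,0,0,1,0,1,0,1,3,2,1,0,1,1,2,1,2,0,1,1,1,3,0,1,1,0,0,0,0,0,0,0,0,0,0,0,2,0,1,1,0]
Step 16: insert myz at [5, 10, 26] -> counters=[3,1,1,0,0,2,0,1,0,1,4,2,1,0,1,1,2,1,2,0,1,1,1,3,0,1,2,0,0,0,0,0,0,0,0,0,0,0,2,0,1,1,0]
Step 17: insert oyb at [3, 21, 38] -> counters=[3,1,1,1,0,2,0,1,0,1,4,2,1,0,1,1,2,1,2,0,1,2,1,3,0,1,2,0,0,0,0,0,0,0,0,0,0,0,3,0,1,1,0]
Step 18: delete p at [0, 16, 23] -> counters=[2,1,1,1,0,2,0,1,0,1,4,2,1,0,1,1,1,1,2,0,1,2,1,2,0,1,2,0,0,0,0,0,0,0,0,0,0,0,3,0,1,1,0]
Step 19: delete oyb at [3, 21, 38] -> counters=[2,1,1,0,0,2,0,1,0,1,4,2,1,0,1,1,1,1,2,0,1,1,1,2,0,1,2,0,0,0,0,0,0,0,0,0,0,0,2,0,1,1,0]
Step 20: delete p at [0, 16, 23] -> counters=[1,1,1,0,0,2,0,1,0,1,4,2,1,0,1,1,0,1,2,0,1,1,1,1,0,1,2,0,0,0,0,0,0,0,0,0,0,0,2,0,1,1,0]
Step 21: insert myz at [5, 10, 26] -> counters=[1,1,1,0,0,3,0,1,0,1,5,2,1,0,1,1,0,1,2,0,1,1,1,1,0,1,3,0,0,0,0,0,0,0,0,0,0,0,2,0,1,1,0]
Step 22: insert gv at [31, 37, 42] -> counters=[1,1,1,0,0,3,0,1,0,1,5,2,1,0,1,1,0,1,2,0,1,1,1,1,0,1,3,0,0,0,0,1,0,0,0,0,0,1,2,0,1,1,1]
Step 23: insert gkt at [2, 38, 40] -> counters=[1,1,2,0,0,3,0,1,0,1,5,2,1,0,1,1,0,1,2,0,1,1,1,1,0,1,3,0,0,0,0,1,0,0,0,0,0,1,3,0,2,1,1]
Final counters=[1,1,2,0,0,3,0,1,0,1,5,2,1,0,1,1,0,1,2,0,1,1,1,1,0,1,3,0,0,0,0,1,0,0,0,0,0,1,3,0,2,1,1] -> 25 nonzero

Answer: 25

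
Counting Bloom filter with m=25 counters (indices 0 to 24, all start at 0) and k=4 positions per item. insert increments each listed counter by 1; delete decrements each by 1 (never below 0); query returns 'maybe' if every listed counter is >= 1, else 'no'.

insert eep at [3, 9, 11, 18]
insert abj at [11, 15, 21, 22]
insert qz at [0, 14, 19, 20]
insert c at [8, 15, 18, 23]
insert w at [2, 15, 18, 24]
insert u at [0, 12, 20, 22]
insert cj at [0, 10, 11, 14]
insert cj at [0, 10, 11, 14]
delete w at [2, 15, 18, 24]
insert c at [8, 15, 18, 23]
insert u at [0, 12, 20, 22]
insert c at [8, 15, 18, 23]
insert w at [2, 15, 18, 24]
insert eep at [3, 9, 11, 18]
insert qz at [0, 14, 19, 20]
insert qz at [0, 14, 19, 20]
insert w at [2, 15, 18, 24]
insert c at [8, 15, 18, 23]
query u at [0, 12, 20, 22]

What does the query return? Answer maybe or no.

Answer: maybe

Derivation:
Step 1: insert eep at [3, 9, 11, 18] -> counters=[0,0,0,1,0,0,0,0,0,1,0,1,0,0,0,0,0,0,1,0,0,0,0,0,0]
Step 2: insert abj at [11, 15, 21, 22] -> counters=[0,0,0,1,0,0,0,0,0,1,0,2,0,0,0,1,0,0,1,0,0,1,1,0,0]
Step 3: insert qz at [0, 14, 19, 20] -> counters=[1,0,0,1,0,0,0,0,0,1,0,2,0,0,1,1,0,0,1,1,1,1,1,0,0]
Step 4: insert c at [8, 15, 18, 23] -> counters=[1,0,0,1,0,0,0,0,1,1,0,2,0,0,1,2,0,0,2,1,1,1,1,1,0]
Step 5: insert w at [2, 15, 18, 24] -> counters=[1,0,1,1,0,0,0,0,1,1,0,2,0,0,1,3,0,0,3,1,1,1,1,1,1]
Step 6: insert u at [0, 12, 20, 22] -> counters=[2,0,1,1,0,0,0,0,1,1,0,2,1,0,1,3,0,0,3,1,2,1,2,1,1]
Step 7: insert cj at [0, 10, 11, 14] -> counters=[3,0,1,1,0,0,0,0,1,1,1,3,1,0,2,3,0,0,3,1,2,1,2,1,1]
Step 8: insert cj at [0, 10, 11, 14] -> counters=[4,0,1,1,0,0,0,0,1,1,2,4,1,0,3,3,0,0,3,1,2,1,2,1,1]
Step 9: delete w at [2, 15, 18, 24] -> counters=[4,0,0,1,0,0,0,0,1,1,2,4,1,0,3,2,0,0,2,1,2,1,2,1,0]
Step 10: insert c at [8, 15, 18, 23] -> counters=[4,0,0,1,0,0,0,0,2,1,2,4,1,0,3,3,0,0,3,1,2,1,2,2,0]
Step 11: insert u at [0, 12, 20, 22] -> counters=[5,0,0,1,0,0,0,0,2,1,2,4,2,0,3,3,0,0,3,1,3,1,3,2,0]
Step 12: insert c at [8, 15, 18, 23] -> counters=[5,0,0,1,0,0,0,0,3,1,2,4,2,0,3,4,0,0,4,1,3,1,3,3,0]
Step 13: insert w at [2, 15, 18, 24] -> counters=[5,0,1,1,0,0,0,0,3,1,2,4,2,0,3,5,0,0,5,1,3,1,3,3,1]
Step 14: insert eep at [3, 9, 11, 18] -> counters=[5,0,1,2,0,0,0,0,3,2,2,5,2,0,3,5,0,0,6,1,3,1,3,3,1]
Step 15: insert qz at [0, 14, 19, 20] -> counters=[6,0,1,2,0,0,0,0,3,2,2,5,2,0,4,5,0,0,6,2,4,1,3,3,1]
Step 16: insert qz at [0, 14, 19, 20] -> counters=[7,0,1,2,0,0,0,0,3,2,2,5,2,0,5,5,0,0,6,3,5,1,3,3,1]
Step 17: insert w at [2, 15, 18, 24] -> counters=[7,0,2,2,0,0,0,0,3,2,2,5,2,0,5,6,0,0,7,3,5,1,3,3,2]
Step 18: insert c at [8, 15, 18, 23] -> counters=[7,0,2,2,0,0,0,0,4,2,2,5,2,0,5,7,0,0,8,3,5,1,3,4,2]
Query u: check counters[0]=7 counters[12]=2 counters[20]=5 counters[22]=3 -> maybe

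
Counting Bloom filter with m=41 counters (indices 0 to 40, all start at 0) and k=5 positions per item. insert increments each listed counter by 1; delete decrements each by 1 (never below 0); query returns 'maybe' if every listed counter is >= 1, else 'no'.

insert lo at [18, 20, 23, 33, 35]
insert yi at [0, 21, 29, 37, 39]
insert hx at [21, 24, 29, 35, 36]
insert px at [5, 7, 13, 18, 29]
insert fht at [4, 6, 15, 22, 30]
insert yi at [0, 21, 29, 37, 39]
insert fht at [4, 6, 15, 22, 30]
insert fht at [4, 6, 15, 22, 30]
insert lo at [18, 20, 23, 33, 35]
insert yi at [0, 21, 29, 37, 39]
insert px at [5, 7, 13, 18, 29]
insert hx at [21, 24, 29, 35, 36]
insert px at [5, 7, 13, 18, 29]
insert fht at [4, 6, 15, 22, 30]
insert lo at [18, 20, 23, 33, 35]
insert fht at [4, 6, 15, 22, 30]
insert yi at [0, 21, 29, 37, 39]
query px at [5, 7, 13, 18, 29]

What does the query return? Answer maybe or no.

Step 1: insert lo at [18, 20, 23, 33, 35] -> counters=[0,0,0,0,0,0,0,0,0,0,0,0,0,0,0,0,0,0,1,0,1,0,0,1,0,0,0,0,0,0,0,0,0,1,0,1,0,0,0,0,0]
Step 2: insert yi at [0, 21, 29, 37, 39] -> counters=[1,0,0,0,0,0,0,0,0,0,0,0,0,0,0,0,0,0,1,0,1,1,0,1,0,0,0,0,0,1,0,0,0,1,0,1,0,1,0,1,0]
Step 3: insert hx at [21, 24, 29, 35, 36] -> counters=[1,0,0,0,0,0,0,0,0,0,0,0,0,0,0,0,0,0,1,0,1,2,0,1,1,0,0,0,0,2,0,0,0,1,0,2,1,1,0,1,0]
Step 4: insert px at [5, 7, 13, 18, 29] -> counters=[1,0,0,0,0,1,0,1,0,0,0,0,0,1,0,0,0,0,2,0,1,2,0,1,1,0,0,0,0,3,0,0,0,1,0,2,1,1,0,1,0]
Step 5: insert fht at [4, 6, 15, 22, 30] -> counters=[1,0,0,0,1,1,1,1,0,0,0,0,0,1,0,1,0,0,2,0,1,2,1,1,1,0,0,0,0,3,1,0,0,1,0,2,1,1,0,1,0]
Step 6: insert yi at [0, 21, 29, 37, 39] -> counters=[2,0,0,0,1,1,1,1,0,0,0,0,0,1,0,1,0,0,2,0,1,3,1,1,1,0,0,0,0,4,1,0,0,1,0,2,1,2,0,2,0]
Step 7: insert fht at [4, 6, 15, 22, 30] -> counters=[2,0,0,0,2,1,2,1,0,0,0,0,0,1,0,2,0,0,2,0,1,3,2,1,1,0,0,0,0,4,2,0,0,1,0,2,1,2,0,2,0]
Step 8: insert fht at [4, 6, 15, 22, 30] -> counters=[2,0,0,0,3,1,3,1,0,0,0,0,0,1,0,3,0,0,2,0,1,3,3,1,1,0,0,0,0,4,3,0,0,1,0,2,1,2,0,2,0]
Step 9: insert lo at [18, 20, 23, 33, 35] -> counters=[2,0,0,0,3,1,3,1,0,0,0,0,0,1,0,3,0,0,3,0,2,3,3,2,1,0,0,0,0,4,3,0,0,2,0,3,1,2,0,2,0]
Step 10: insert yi at [0, 21, 29, 37, 39] -> counters=[3,0,0,0,3,1,3,1,0,0,0,0,0,1,0,3,0,0,3,0,2,4,3,2,1,0,0,0,0,5,3,0,0,2,0,3,1,3,0,3,0]
Step 11: insert px at [5, 7, 13, 18, 29] -> counters=[3,0,0,0,3,2,3,2,0,0,0,0,0,2,0,3,0,0,4,0,2,4,3,2,1,0,0,0,0,6,3,0,0,2,0,3,1,3,0,3,0]
Step 12: insert hx at [21, 24, 29, 35, 36] -> counters=[3,0,0,0,3,2,3,2,0,0,0,0,0,2,0,3,0,0,4,0,2,5,3,2,2,0,0,0,0,7,3,0,0,2,0,4,2,3,0,3,0]
Step 13: insert px at [5, 7, 13, 18, 29] -> counters=[3,0,0,0,3,3,3,3,0,0,0,0,0,3,0,3,0,0,5,0,2,5,3,2,2,0,0,0,0,8,3,0,0,2,0,4,2,3,0,3,0]
Step 14: insert fht at [4, 6, 15, 22, 30] -> counters=[3,0,0,0,4,3,4,3,0,0,0,0,0,3,0,4,0,0,5,0,2,5,4,2,2,0,0,0,0,8,4,0,0,2,0,4,2,3,0,3,0]
Step 15: insert lo at [18, 20, 23, 33, 35] -> counters=[3,0,0,0,4,3,4,3,0,0,0,0,0,3,0,4,0,0,6,0,3,5,4,3,2,0,0,0,0,8,4,0,0,3,0,5,2,3,0,3,0]
Step 16: insert fht at [4, 6, 15, 22, 30] -> counters=[3,0,0,0,5,3,5,3,0,0,0,0,0,3,0,5,0,0,6,0,3,5,5,3,2,0,0,0,0,8,5,0,0,3,0,5,2,3,0,3,0]
Step 17: insert yi at [0, 21, 29, 37, 39] -> counters=[4,0,0,0,5,3,5,3,0,0,0,0,0,3,0,5,0,0,6,0,3,6,5,3,2,0,0,0,0,9,5,0,0,3,0,5,2,4,0,4,0]
Query px: check counters[5]=3 counters[7]=3 counters[13]=3 counters[18]=6 counters[29]=9 -> maybe

Answer: maybe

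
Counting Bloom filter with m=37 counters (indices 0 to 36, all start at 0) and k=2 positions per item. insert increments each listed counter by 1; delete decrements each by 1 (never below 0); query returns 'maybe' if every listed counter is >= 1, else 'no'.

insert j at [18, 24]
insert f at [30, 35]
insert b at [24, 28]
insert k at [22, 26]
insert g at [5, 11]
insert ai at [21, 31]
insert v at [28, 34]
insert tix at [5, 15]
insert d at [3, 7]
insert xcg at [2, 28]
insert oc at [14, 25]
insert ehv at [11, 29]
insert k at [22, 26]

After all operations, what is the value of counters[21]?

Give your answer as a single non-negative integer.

Answer: 1

Derivation:
Step 1: insert j at [18, 24] -> counters=[0,0,0,0,0,0,0,0,0,0,0,0,0,0,0,0,0,0,1,0,0,0,0,0,1,0,0,0,0,0,0,0,0,0,0,0,0]
Step 2: insert f at [30, 35] -> counters=[0,0,0,0,0,0,0,0,0,0,0,0,0,0,0,0,0,0,1,0,0,0,0,0,1,0,0,0,0,0,1,0,0,0,0,1,0]
Step 3: insert b at [24, 28] -> counters=[0,0,0,0,0,0,0,0,0,0,0,0,0,0,0,0,0,0,1,0,0,0,0,0,2,0,0,0,1,0,1,0,0,0,0,1,0]
Step 4: insert k at [22, 26] -> counters=[0,0,0,0,0,0,0,0,0,0,0,0,0,0,0,0,0,0,1,0,0,0,1,0,2,0,1,0,1,0,1,0,0,0,0,1,0]
Step 5: insert g at [5, 11] -> counters=[0,0,0,0,0,1,0,0,0,0,0,1,0,0,0,0,0,0,1,0,0,0,1,0,2,0,1,0,1,0,1,0,0,0,0,1,0]
Step 6: insert ai at [21, 31] -> counters=[0,0,0,0,0,1,0,0,0,0,0,1,0,0,0,0,0,0,1,0,0,1,1,0,2,0,1,0,1,0,1,1,0,0,0,1,0]
Step 7: insert v at [28, 34] -> counters=[0,0,0,0,0,1,0,0,0,0,0,1,0,0,0,0,0,0,1,0,0,1,1,0,2,0,1,0,2,0,1,1,0,0,1,1,0]
Step 8: insert tix at [5, 15] -> counters=[0,0,0,0,0,2,0,0,0,0,0,1,0,0,0,1,0,0,1,0,0,1,1,0,2,0,1,0,2,0,1,1,0,0,1,1,0]
Step 9: insert d at [3, 7] -> counters=[0,0,0,1,0,2,0,1,0,0,0,1,0,0,0,1,0,0,1,0,0,1,1,0,2,0,1,0,2,0,1,1,0,0,1,1,0]
Step 10: insert xcg at [2, 28] -> counters=[0,0,1,1,0,2,0,1,0,0,0,1,0,0,0,1,0,0,1,0,0,1,1,0,2,0,1,0,3,0,1,1,0,0,1,1,0]
Step 11: insert oc at [14, 25] -> counters=[0,0,1,1,0,2,0,1,0,0,0,1,0,0,1,1,0,0,1,0,0,1,1,0,2,1,1,0,3,0,1,1,0,0,1,1,0]
Step 12: insert ehv at [11, 29] -> counters=[0,0,1,1,0,2,0,1,0,0,0,2,0,0,1,1,0,0,1,0,0,1,1,0,2,1,1,0,3,1,1,1,0,0,1,1,0]
Step 13: insert k at [22, 26] -> counters=[0,0,1,1,0,2,0,1,0,0,0,2,0,0,1,1,0,0,1,0,0,1,2,0,2,1,2,0,3,1,1,1,0,0,1,1,0]
Final counters=[0,0,1,1,0,2,0,1,0,0,0,2,0,0,1,1,0,0,1,0,0,1,2,0,2,1,2,0,3,1,1,1,0,0,1,1,0] -> counters[21]=1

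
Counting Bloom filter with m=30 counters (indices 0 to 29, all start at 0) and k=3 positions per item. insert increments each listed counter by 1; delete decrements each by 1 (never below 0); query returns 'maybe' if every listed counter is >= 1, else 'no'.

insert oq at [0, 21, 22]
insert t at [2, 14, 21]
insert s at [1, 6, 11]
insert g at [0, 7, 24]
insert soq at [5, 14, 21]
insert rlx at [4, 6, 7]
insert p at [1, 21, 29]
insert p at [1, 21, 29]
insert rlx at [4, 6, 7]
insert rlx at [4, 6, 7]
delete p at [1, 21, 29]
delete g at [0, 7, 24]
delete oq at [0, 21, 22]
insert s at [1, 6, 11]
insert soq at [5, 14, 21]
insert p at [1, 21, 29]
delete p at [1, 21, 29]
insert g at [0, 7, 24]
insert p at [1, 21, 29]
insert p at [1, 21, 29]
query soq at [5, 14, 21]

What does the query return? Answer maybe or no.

Step 1: insert oq at [0, 21, 22] -> counters=[1,0,0,0,0,0,0,0,0,0,0,0,0,0,0,0,0,0,0,0,0,1,1,0,0,0,0,0,0,0]
Step 2: insert t at [2, 14, 21] -> counters=[1,0,1,0,0,0,0,0,0,0,0,0,0,0,1,0,0,0,0,0,0,2,1,0,0,0,0,0,0,0]
Step 3: insert s at [1, 6, 11] -> counters=[1,1,1,0,0,0,1,0,0,0,0,1,0,0,1,0,0,0,0,0,0,2,1,0,0,0,0,0,0,0]
Step 4: insert g at [0, 7, 24] -> counters=[2,1,1,0,0,0,1,1,0,0,0,1,0,0,1,0,0,0,0,0,0,2,1,0,1,0,0,0,0,0]
Step 5: insert soq at [5, 14, 21] -> counters=[2,1,1,0,0,1,1,1,0,0,0,1,0,0,2,0,0,0,0,0,0,3,1,0,1,0,0,0,0,0]
Step 6: insert rlx at [4, 6, 7] -> counters=[2,1,1,0,1,1,2,2,0,0,0,1,0,0,2,0,0,0,0,0,0,3,1,0,1,0,0,0,0,0]
Step 7: insert p at [1, 21, 29] -> counters=[2,2,1,0,1,1,2,2,0,0,0,1,0,0,2,0,0,0,0,0,0,4,1,0,1,0,0,0,0,1]
Step 8: insert p at [1, 21, 29] -> counters=[2,3,1,0,1,1,2,2,0,0,0,1,0,0,2,0,0,0,0,0,0,5,1,0,1,0,0,0,0,2]
Step 9: insert rlx at [4, 6, 7] -> counters=[2,3,1,0,2,1,3,3,0,0,0,1,0,0,2,0,0,0,0,0,0,5,1,0,1,0,0,0,0,2]
Step 10: insert rlx at [4, 6, 7] -> counters=[2,3,1,0,3,1,4,4,0,0,0,1,0,0,2,0,0,0,0,0,0,5,1,0,1,0,0,0,0,2]
Step 11: delete p at [1, 21, 29] -> counters=[2,2,1,0,3,1,4,4,0,0,0,1,0,0,2,0,0,0,0,0,0,4,1,0,1,0,0,0,0,1]
Step 12: delete g at [0, 7, 24] -> counters=[1,2,1,0,3,1,4,3,0,0,0,1,0,0,2,0,0,0,0,0,0,4,1,0,0,0,0,0,0,1]
Step 13: delete oq at [0, 21, 22] -> counters=[0,2,1,0,3,1,4,3,0,0,0,1,0,0,2,0,0,0,0,0,0,3,0,0,0,0,0,0,0,1]
Step 14: insert s at [1, 6, 11] -> counters=[0,3,1,0,3,1,5,3,0,0,0,2,0,0,2,0,0,0,0,0,0,3,0,0,0,0,0,0,0,1]
Step 15: insert soq at [5, 14, 21] -> counters=[0,3,1,0,3,2,5,3,0,0,0,2,0,0,3,0,0,0,0,0,0,4,0,0,0,0,0,0,0,1]
Step 16: insert p at [1, 21, 29] -> counters=[0,4,1,0,3,2,5,3,0,0,0,2,0,0,3,0,0,0,0,0,0,5,0,0,0,0,0,0,0,2]
Step 17: delete p at [1, 21, 29] -> counters=[0,3,1,0,3,2,5,3,0,0,0,2,0,0,3,0,0,0,0,0,0,4,0,0,0,0,0,0,0,1]
Step 18: insert g at [0, 7, 24] -> counters=[1,3,1,0,3,2,5,4,0,0,0,2,0,0,3,0,0,0,0,0,0,4,0,0,1,0,0,0,0,1]
Step 19: insert p at [1, 21, 29] -> counters=[1,4,1,0,3,2,5,4,0,0,0,2,0,0,3,0,0,0,0,0,0,5,0,0,1,0,0,0,0,2]
Step 20: insert p at [1, 21, 29] -> counters=[1,5,1,0,3,2,5,4,0,0,0,2,0,0,3,0,0,0,0,0,0,6,0,0,1,0,0,0,0,3]
Query soq: check counters[5]=2 counters[14]=3 counters[21]=6 -> maybe

Answer: maybe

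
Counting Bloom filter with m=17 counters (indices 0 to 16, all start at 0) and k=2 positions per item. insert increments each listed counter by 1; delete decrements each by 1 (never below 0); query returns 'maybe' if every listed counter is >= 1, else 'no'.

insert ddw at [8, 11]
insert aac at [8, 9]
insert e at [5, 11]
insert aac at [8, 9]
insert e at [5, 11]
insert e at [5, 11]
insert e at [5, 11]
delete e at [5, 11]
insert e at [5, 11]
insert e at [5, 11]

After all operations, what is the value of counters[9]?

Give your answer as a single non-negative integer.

Answer: 2

Derivation:
Step 1: insert ddw at [8, 11] -> counters=[0,0,0,0,0,0,0,0,1,0,0,1,0,0,0,0,0]
Step 2: insert aac at [8, 9] -> counters=[0,0,0,0,0,0,0,0,2,1,0,1,0,0,0,0,0]
Step 3: insert e at [5, 11] -> counters=[0,0,0,0,0,1,0,0,2,1,0,2,0,0,0,0,0]
Step 4: insert aac at [8, 9] -> counters=[0,0,0,0,0,1,0,0,3,2,0,2,0,0,0,0,0]
Step 5: insert e at [5, 11] -> counters=[0,0,0,0,0,2,0,0,3,2,0,3,0,0,0,0,0]
Step 6: insert e at [5, 11] -> counters=[0,0,0,0,0,3,0,0,3,2,0,4,0,0,0,0,0]
Step 7: insert e at [5, 11] -> counters=[0,0,0,0,0,4,0,0,3,2,0,5,0,0,0,0,0]
Step 8: delete e at [5, 11] -> counters=[0,0,0,0,0,3,0,0,3,2,0,4,0,0,0,0,0]
Step 9: insert e at [5, 11] -> counters=[0,0,0,0,0,4,0,0,3,2,0,5,0,0,0,0,0]
Step 10: insert e at [5, 11] -> counters=[0,0,0,0,0,5,0,0,3,2,0,6,0,0,0,0,0]
Final counters=[0,0,0,0,0,5,0,0,3,2,0,6,0,0,0,0,0] -> counters[9]=2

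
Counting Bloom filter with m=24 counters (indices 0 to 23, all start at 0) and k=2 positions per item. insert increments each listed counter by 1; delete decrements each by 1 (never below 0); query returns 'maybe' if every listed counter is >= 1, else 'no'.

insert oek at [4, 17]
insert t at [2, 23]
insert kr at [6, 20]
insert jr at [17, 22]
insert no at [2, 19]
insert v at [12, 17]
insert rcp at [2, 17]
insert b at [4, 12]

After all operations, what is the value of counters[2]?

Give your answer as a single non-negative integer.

Step 1: insert oek at [4, 17] -> counters=[0,0,0,0,1,0,0,0,0,0,0,0,0,0,0,0,0,1,0,0,0,0,0,0]
Step 2: insert t at [2, 23] -> counters=[0,0,1,0,1,0,0,0,0,0,0,0,0,0,0,0,0,1,0,0,0,0,0,1]
Step 3: insert kr at [6, 20] -> counters=[0,0,1,0,1,0,1,0,0,0,0,0,0,0,0,0,0,1,0,0,1,0,0,1]
Step 4: insert jr at [17, 22] -> counters=[0,0,1,0,1,0,1,0,0,0,0,0,0,0,0,0,0,2,0,0,1,0,1,1]
Step 5: insert no at [2, 19] -> counters=[0,0,2,0,1,0,1,0,0,0,0,0,0,0,0,0,0,2,0,1,1,0,1,1]
Step 6: insert v at [12, 17] -> counters=[0,0,2,0,1,0,1,0,0,0,0,0,1,0,0,0,0,3,0,1,1,0,1,1]
Step 7: insert rcp at [2, 17] -> counters=[0,0,3,0,1,0,1,0,0,0,0,0,1,0,0,0,0,4,0,1,1,0,1,1]
Step 8: insert b at [4, 12] -> counters=[0,0,3,0,2,0,1,0,0,0,0,0,2,0,0,0,0,4,0,1,1,0,1,1]
Final counters=[0,0,3,0,2,0,1,0,0,0,0,0,2,0,0,0,0,4,0,1,1,0,1,1] -> counters[2]=3

Answer: 3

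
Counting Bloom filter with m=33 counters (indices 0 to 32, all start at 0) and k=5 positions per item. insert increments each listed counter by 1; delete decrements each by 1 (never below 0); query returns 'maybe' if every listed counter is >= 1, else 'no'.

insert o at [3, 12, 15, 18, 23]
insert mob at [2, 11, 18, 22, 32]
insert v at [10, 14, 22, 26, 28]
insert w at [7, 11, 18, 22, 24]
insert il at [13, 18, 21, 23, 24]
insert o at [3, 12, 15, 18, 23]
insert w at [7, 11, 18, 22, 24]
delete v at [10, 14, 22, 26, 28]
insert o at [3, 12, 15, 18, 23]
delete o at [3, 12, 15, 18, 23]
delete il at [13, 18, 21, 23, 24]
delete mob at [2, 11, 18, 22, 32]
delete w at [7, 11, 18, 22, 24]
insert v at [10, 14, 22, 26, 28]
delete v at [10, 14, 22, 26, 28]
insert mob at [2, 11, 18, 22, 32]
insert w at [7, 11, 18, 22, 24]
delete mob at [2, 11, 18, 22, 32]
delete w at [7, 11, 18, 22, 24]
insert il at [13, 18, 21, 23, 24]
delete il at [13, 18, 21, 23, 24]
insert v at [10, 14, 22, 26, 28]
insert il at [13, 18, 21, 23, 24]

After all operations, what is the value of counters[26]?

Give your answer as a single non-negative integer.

Step 1: insert o at [3, 12, 15, 18, 23] -> counters=[0,0,0,1,0,0,0,0,0,0,0,0,1,0,0,1,0,0,1,0,0,0,0,1,0,0,0,0,0,0,0,0,0]
Step 2: insert mob at [2, 11, 18, 22, 32] -> counters=[0,0,1,1,0,0,0,0,0,0,0,1,1,0,0,1,0,0,2,0,0,0,1,1,0,0,0,0,0,0,0,0,1]
Step 3: insert v at [10, 14, 22, 26, 28] -> counters=[0,0,1,1,0,0,0,0,0,0,1,1,1,0,1,1,0,0,2,0,0,0,2,1,0,0,1,0,1,0,0,0,1]
Step 4: insert w at [7, 11, 18, 22, 24] -> counters=[0,0,1,1,0,0,0,1,0,0,1,2,1,0,1,1,0,0,3,0,0,0,3,1,1,0,1,0,1,0,0,0,1]
Step 5: insert il at [13, 18, 21, 23, 24] -> counters=[0,0,1,1,0,0,0,1,0,0,1,2,1,1,1,1,0,0,4,0,0,1,3,2,2,0,1,0,1,0,0,0,1]
Step 6: insert o at [3, 12, 15, 18, 23] -> counters=[0,0,1,2,0,0,0,1,0,0,1,2,2,1,1,2,0,0,5,0,0,1,3,3,2,0,1,0,1,0,0,0,1]
Step 7: insert w at [7, 11, 18, 22, 24] -> counters=[0,0,1,2,0,0,0,2,0,0,1,3,2,1,1,2,0,0,6,0,0,1,4,3,3,0,1,0,1,0,0,0,1]
Step 8: delete v at [10, 14, 22, 26, 28] -> counters=[0,0,1,2,0,0,0,2,0,0,0,3,2,1,0,2,0,0,6,0,0,1,3,3,3,0,0,0,0,0,0,0,1]
Step 9: insert o at [3, 12, 15, 18, 23] -> counters=[0,0,1,3,0,0,0,2,0,0,0,3,3,1,0,3,0,0,7,0,0,1,3,4,3,0,0,0,0,0,0,0,1]
Step 10: delete o at [3, 12, 15, 18, 23] -> counters=[0,0,1,2,0,0,0,2,0,0,0,3,2,1,0,2,0,0,6,0,0,1,3,3,3,0,0,0,0,0,0,0,1]
Step 11: delete il at [13, 18, 21, 23, 24] -> counters=[0,0,1,2,0,0,0,2,0,0,0,3,2,0,0,2,0,0,5,0,0,0,3,2,2,0,0,0,0,0,0,0,1]
Step 12: delete mob at [2, 11, 18, 22, 32] -> counters=[0,0,0,2,0,0,0,2,0,0,0,2,2,0,0,2,0,0,4,0,0,0,2,2,2,0,0,0,0,0,0,0,0]
Step 13: delete w at [7, 11, 18, 22, 24] -> counters=[0,0,0,2,0,0,0,1,0,0,0,1,2,0,0,2,0,0,3,0,0,0,1,2,1,0,0,0,0,0,0,0,0]
Step 14: insert v at [10, 14, 22, 26, 28] -> counters=[0,0,0,2,0,0,0,1,0,0,1,1,2,0,1,2,0,0,3,0,0,0,2,2,1,0,1,0,1,0,0,0,0]
Step 15: delete v at [10, 14, 22, 26, 28] -> counters=[0,0,0,2,0,0,0,1,0,0,0,1,2,0,0,2,0,0,3,0,0,0,1,2,1,0,0,0,0,0,0,0,0]
Step 16: insert mob at [2, 11, 18, 22, 32] -> counters=[0,0,1,2,0,0,0,1,0,0,0,2,2,0,0,2,0,0,4,0,0,0,2,2,1,0,0,0,0,0,0,0,1]
Step 17: insert w at [7, 11, 18, 22, 24] -> counters=[0,0,1,2,0,0,0,2,0,0,0,3,2,0,0,2,0,0,5,0,0,0,3,2,2,0,0,0,0,0,0,0,1]
Step 18: delete mob at [2, 11, 18, 22, 32] -> counters=[0,0,0,2,0,0,0,2,0,0,0,2,2,0,0,2,0,0,4,0,0,0,2,2,2,0,0,0,0,0,0,0,0]
Step 19: delete w at [7, 11, 18, 22, 24] -> counters=[0,0,0,2,0,0,0,1,0,0,0,1,2,0,0,2,0,0,3,0,0,0,1,2,1,0,0,0,0,0,0,0,0]
Step 20: insert il at [13, 18, 21, 23, 24] -> counters=[0,0,0,2,0,0,0,1,0,0,0,1,2,1,0,2,0,0,4,0,0,1,1,3,2,0,0,0,0,0,0,0,0]
Step 21: delete il at [13, 18, 21, 23, 24] -> counters=[0,0,0,2,0,0,0,1,0,0,0,1,2,0,0,2,0,0,3,0,0,0,1,2,1,0,0,0,0,0,0,0,0]
Step 22: insert v at [10, 14, 22, 26, 28] -> counters=[0,0,0,2,0,0,0,1,0,0,1,1,2,0,1,2,0,0,3,0,0,0,2,2,1,0,1,0,1,0,0,0,0]
Step 23: insert il at [13, 18, 21, 23, 24] -> counters=[0,0,0,2,0,0,0,1,0,0,1,1,2,1,1,2,0,0,4,0,0,1,2,3,2,0,1,0,1,0,0,0,0]
Final counters=[0,0,0,2,0,0,0,1,0,0,1,1,2,1,1,2,0,0,4,0,0,1,2,3,2,0,1,0,1,0,0,0,0] -> counters[26]=1

Answer: 1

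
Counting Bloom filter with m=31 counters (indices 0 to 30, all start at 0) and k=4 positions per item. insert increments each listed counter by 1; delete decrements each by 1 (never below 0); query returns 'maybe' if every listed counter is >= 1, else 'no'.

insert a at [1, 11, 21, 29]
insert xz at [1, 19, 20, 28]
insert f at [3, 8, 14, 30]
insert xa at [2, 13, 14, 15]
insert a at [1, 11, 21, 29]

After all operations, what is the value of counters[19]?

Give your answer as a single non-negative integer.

Step 1: insert a at [1, 11, 21, 29] -> counters=[0,1,0,0,0,0,0,0,0,0,0,1,0,0,0,0,0,0,0,0,0,1,0,0,0,0,0,0,0,1,0]
Step 2: insert xz at [1, 19, 20, 28] -> counters=[0,2,0,0,0,0,0,0,0,0,0,1,0,0,0,0,0,0,0,1,1,1,0,0,0,0,0,0,1,1,0]
Step 3: insert f at [3, 8, 14, 30] -> counters=[0,2,0,1,0,0,0,0,1,0,0,1,0,0,1,0,0,0,0,1,1,1,0,0,0,0,0,0,1,1,1]
Step 4: insert xa at [2, 13, 14, 15] -> counters=[0,2,1,1,0,0,0,0,1,0,0,1,0,1,2,1,0,0,0,1,1,1,0,0,0,0,0,0,1,1,1]
Step 5: insert a at [1, 11, 21, 29] -> counters=[0,3,1,1,0,0,0,0,1,0,0,2,0,1,2,1,0,0,0,1,1,2,0,0,0,0,0,0,1,2,1]
Final counters=[0,3,1,1,0,0,0,0,1,0,0,2,0,1,2,1,0,0,0,1,1,2,0,0,0,0,0,0,1,2,1] -> counters[19]=1

Answer: 1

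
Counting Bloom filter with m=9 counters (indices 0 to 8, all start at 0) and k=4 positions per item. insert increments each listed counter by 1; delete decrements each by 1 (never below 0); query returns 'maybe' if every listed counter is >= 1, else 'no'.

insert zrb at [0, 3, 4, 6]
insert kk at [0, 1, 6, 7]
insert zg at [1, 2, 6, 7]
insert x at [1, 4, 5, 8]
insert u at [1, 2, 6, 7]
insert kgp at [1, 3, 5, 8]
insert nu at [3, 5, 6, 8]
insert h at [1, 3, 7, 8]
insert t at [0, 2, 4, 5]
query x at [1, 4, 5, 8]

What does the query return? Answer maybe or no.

Step 1: insert zrb at [0, 3, 4, 6] -> counters=[1,0,0,1,1,0,1,0,0]
Step 2: insert kk at [0, 1, 6, 7] -> counters=[2,1,0,1,1,0,2,1,0]
Step 3: insert zg at [1, 2, 6, 7] -> counters=[2,2,1,1,1,0,3,2,0]
Step 4: insert x at [1, 4, 5, 8] -> counters=[2,3,1,1,2,1,3,2,1]
Step 5: insert u at [1, 2, 6, 7] -> counters=[2,4,2,1,2,1,4,3,1]
Step 6: insert kgp at [1, 3, 5, 8] -> counters=[2,5,2,2,2,2,4,3,2]
Step 7: insert nu at [3, 5, 6, 8] -> counters=[2,5,2,3,2,3,5,3,3]
Step 8: insert h at [1, 3, 7, 8] -> counters=[2,6,2,4,2,3,5,4,4]
Step 9: insert t at [0, 2, 4, 5] -> counters=[3,6,3,4,3,4,5,4,4]
Query x: check counters[1]=6 counters[4]=3 counters[5]=4 counters[8]=4 -> maybe

Answer: maybe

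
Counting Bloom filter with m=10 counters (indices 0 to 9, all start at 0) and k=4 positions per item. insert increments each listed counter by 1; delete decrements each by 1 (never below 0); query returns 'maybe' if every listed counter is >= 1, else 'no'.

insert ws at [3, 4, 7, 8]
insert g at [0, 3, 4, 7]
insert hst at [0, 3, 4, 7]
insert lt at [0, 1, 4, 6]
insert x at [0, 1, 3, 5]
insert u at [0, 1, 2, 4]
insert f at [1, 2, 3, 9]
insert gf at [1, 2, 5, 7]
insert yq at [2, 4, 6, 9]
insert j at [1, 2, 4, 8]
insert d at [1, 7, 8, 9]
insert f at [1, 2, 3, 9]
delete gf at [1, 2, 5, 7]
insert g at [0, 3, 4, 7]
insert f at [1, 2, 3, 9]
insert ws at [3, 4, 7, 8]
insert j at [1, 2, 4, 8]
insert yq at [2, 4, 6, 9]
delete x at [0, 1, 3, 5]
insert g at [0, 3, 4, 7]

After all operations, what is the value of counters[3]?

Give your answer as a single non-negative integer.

Step 1: insert ws at [3, 4, 7, 8] -> counters=[0,0,0,1,1,0,0,1,1,0]
Step 2: insert g at [0, 3, 4, 7] -> counters=[1,0,0,2,2,0,0,2,1,0]
Step 3: insert hst at [0, 3, 4, 7] -> counters=[2,0,0,3,3,0,0,3,1,0]
Step 4: insert lt at [0, 1, 4, 6] -> counters=[3,1,0,3,4,0,1,3,1,0]
Step 5: insert x at [0, 1, 3, 5] -> counters=[4,2,0,4,4,1,1,3,1,0]
Step 6: insert u at [0, 1, 2, 4] -> counters=[5,3,1,4,5,1,1,3,1,0]
Step 7: insert f at [1, 2, 3, 9] -> counters=[5,4,2,5,5,1,1,3,1,1]
Step 8: insert gf at [1, 2, 5, 7] -> counters=[5,5,3,5,5,2,1,4,1,1]
Step 9: insert yq at [2, 4, 6, 9] -> counters=[5,5,4,5,6,2,2,4,1,2]
Step 10: insert j at [1, 2, 4, 8] -> counters=[5,6,5,5,7,2,2,4,2,2]
Step 11: insert d at [1, 7, 8, 9] -> counters=[5,7,5,5,7,2,2,5,3,3]
Step 12: insert f at [1, 2, 3, 9] -> counters=[5,8,6,6,7,2,2,5,3,4]
Step 13: delete gf at [1, 2, 5, 7] -> counters=[5,7,5,6,7,1,2,4,3,4]
Step 14: insert g at [0, 3, 4, 7] -> counters=[6,7,5,7,8,1,2,5,3,4]
Step 15: insert f at [1, 2, 3, 9] -> counters=[6,8,6,8,8,1,2,5,3,5]
Step 16: insert ws at [3, 4, 7, 8] -> counters=[6,8,6,9,9,1,2,6,4,5]
Step 17: insert j at [1, 2, 4, 8] -> counters=[6,9,7,9,10,1,2,6,5,5]
Step 18: insert yq at [2, 4, 6, 9] -> counters=[6,9,8,9,11,1,3,6,5,6]
Step 19: delete x at [0, 1, 3, 5] -> counters=[5,8,8,8,11,0,3,6,5,6]
Step 20: insert g at [0, 3, 4, 7] -> counters=[6,8,8,9,12,0,3,7,5,6]
Final counters=[6,8,8,9,12,0,3,7,5,6] -> counters[3]=9

Answer: 9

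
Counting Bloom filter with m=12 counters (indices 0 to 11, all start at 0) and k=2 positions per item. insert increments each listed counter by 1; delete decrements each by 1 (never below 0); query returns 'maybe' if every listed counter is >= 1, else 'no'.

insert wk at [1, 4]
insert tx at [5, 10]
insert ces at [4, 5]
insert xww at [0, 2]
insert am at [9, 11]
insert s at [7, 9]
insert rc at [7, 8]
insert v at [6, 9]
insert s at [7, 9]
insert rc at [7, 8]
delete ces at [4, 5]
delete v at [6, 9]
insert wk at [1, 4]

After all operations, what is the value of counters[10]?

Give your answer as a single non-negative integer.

Answer: 1

Derivation:
Step 1: insert wk at [1, 4] -> counters=[0,1,0,0,1,0,0,0,0,0,0,0]
Step 2: insert tx at [5, 10] -> counters=[0,1,0,0,1,1,0,0,0,0,1,0]
Step 3: insert ces at [4, 5] -> counters=[0,1,0,0,2,2,0,0,0,0,1,0]
Step 4: insert xww at [0, 2] -> counters=[1,1,1,0,2,2,0,0,0,0,1,0]
Step 5: insert am at [9, 11] -> counters=[1,1,1,0,2,2,0,0,0,1,1,1]
Step 6: insert s at [7, 9] -> counters=[1,1,1,0,2,2,0,1,0,2,1,1]
Step 7: insert rc at [7, 8] -> counters=[1,1,1,0,2,2,0,2,1,2,1,1]
Step 8: insert v at [6, 9] -> counters=[1,1,1,0,2,2,1,2,1,3,1,1]
Step 9: insert s at [7, 9] -> counters=[1,1,1,0,2,2,1,3,1,4,1,1]
Step 10: insert rc at [7, 8] -> counters=[1,1,1,0,2,2,1,4,2,4,1,1]
Step 11: delete ces at [4, 5] -> counters=[1,1,1,0,1,1,1,4,2,4,1,1]
Step 12: delete v at [6, 9] -> counters=[1,1,1,0,1,1,0,4,2,3,1,1]
Step 13: insert wk at [1, 4] -> counters=[1,2,1,0,2,1,0,4,2,3,1,1]
Final counters=[1,2,1,0,2,1,0,4,2,3,1,1] -> counters[10]=1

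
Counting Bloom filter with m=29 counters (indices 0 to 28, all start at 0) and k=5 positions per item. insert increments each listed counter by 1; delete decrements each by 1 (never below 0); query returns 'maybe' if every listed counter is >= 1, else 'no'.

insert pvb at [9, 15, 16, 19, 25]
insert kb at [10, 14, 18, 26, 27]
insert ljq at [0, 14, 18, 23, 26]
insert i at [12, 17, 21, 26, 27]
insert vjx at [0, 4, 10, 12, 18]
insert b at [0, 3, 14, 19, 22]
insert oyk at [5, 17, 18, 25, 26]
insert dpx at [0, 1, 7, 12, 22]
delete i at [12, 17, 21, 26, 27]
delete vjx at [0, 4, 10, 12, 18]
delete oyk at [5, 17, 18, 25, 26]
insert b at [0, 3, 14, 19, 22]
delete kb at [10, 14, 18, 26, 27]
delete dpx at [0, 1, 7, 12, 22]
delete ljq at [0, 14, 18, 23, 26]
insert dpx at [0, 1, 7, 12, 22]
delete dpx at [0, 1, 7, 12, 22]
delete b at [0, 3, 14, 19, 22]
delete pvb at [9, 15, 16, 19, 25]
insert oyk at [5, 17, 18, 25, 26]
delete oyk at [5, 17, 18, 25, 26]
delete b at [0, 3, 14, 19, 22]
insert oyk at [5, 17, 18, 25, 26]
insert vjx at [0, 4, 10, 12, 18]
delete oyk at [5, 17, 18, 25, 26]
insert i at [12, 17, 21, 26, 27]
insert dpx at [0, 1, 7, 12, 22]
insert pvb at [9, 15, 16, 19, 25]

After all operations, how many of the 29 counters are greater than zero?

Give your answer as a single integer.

Answer: 17

Derivation:
Step 1: insert pvb at [9, 15, 16, 19, 25] -> counters=[0,0,0,0,0,0,0,0,0,1,0,0,0,0,0,1,1,0,0,1,0,0,0,0,0,1,0,0,0]
Step 2: insert kb at [10, 14, 18, 26, 27] -> counters=[0,0,0,0,0,0,0,0,0,1,1,0,0,0,1,1,1,0,1,1,0,0,0,0,0,1,1,1,0]
Step 3: insert ljq at [0, 14, 18, 23, 26] -> counters=[1,0,0,0,0,0,0,0,0,1,1,0,0,0,2,1,1,0,2,1,0,0,0,1,0,1,2,1,0]
Step 4: insert i at [12, 17, 21, 26, 27] -> counters=[1,0,0,0,0,0,0,0,0,1,1,0,1,0,2,1,1,1,2,1,0,1,0,1,0,1,3,2,0]
Step 5: insert vjx at [0, 4, 10, 12, 18] -> counters=[2,0,0,0,1,0,0,0,0,1,2,0,2,0,2,1,1,1,3,1,0,1,0,1,0,1,3,2,0]
Step 6: insert b at [0, 3, 14, 19, 22] -> counters=[3,0,0,1,1,0,0,0,0,1,2,0,2,0,3,1,1,1,3,2,0,1,1,1,0,1,3,2,0]
Step 7: insert oyk at [5, 17, 18, 25, 26] -> counters=[3,0,0,1,1,1,0,0,0,1,2,0,2,0,3,1,1,2,4,2,0,1,1,1,0,2,4,2,0]
Step 8: insert dpx at [0, 1, 7, 12, 22] -> counters=[4,1,0,1,1,1,0,1,0,1,2,0,3,0,3,1,1,2,4,2,0,1,2,1,0,2,4,2,0]
Step 9: delete i at [12, 17, 21, 26, 27] -> counters=[4,1,0,1,1,1,0,1,0,1,2,0,2,0,3,1,1,1,4,2,0,0,2,1,0,2,3,1,0]
Step 10: delete vjx at [0, 4, 10, 12, 18] -> counters=[3,1,0,1,0,1,0,1,0,1,1,0,1,0,3,1,1,1,3,2,0,0,2,1,0,2,3,1,0]
Step 11: delete oyk at [5, 17, 18, 25, 26] -> counters=[3,1,0,1,0,0,0,1,0,1,1,0,1,0,3,1,1,0,2,2,0,0,2,1,0,1,2,1,0]
Step 12: insert b at [0, 3, 14, 19, 22] -> counters=[4,1,0,2,0,0,0,1,0,1,1,0,1,0,4,1,1,0,2,3,0,0,3,1,0,1,2,1,0]
Step 13: delete kb at [10, 14, 18, 26, 27] -> counters=[4,1,0,2,0,0,0,1,0,1,0,0,1,0,3,1,1,0,1,3,0,0,3,1,0,1,1,0,0]
Step 14: delete dpx at [0, 1, 7, 12, 22] -> counters=[3,0,0,2,0,0,0,0,0,1,0,0,0,0,3,1,1,0,1,3,0,0,2,1,0,1,1,0,0]
Step 15: delete ljq at [0, 14, 18, 23, 26] -> counters=[2,0,0,2,0,0,0,0,0,1,0,0,0,0,2,1,1,0,0,3,0,0,2,0,0,1,0,0,0]
Step 16: insert dpx at [0, 1, 7, 12, 22] -> counters=[3,1,0,2,0,0,0,1,0,1,0,0,1,0,2,1,1,0,0,3,0,0,3,0,0,1,0,0,0]
Step 17: delete dpx at [0, 1, 7, 12, 22] -> counters=[2,0,0,2,0,0,0,0,0,1,0,0,0,0,2,1,1,0,0,3,0,0,2,0,0,1,0,0,0]
Step 18: delete b at [0, 3, 14, 19, 22] -> counters=[1,0,0,1,0,0,0,0,0,1,0,0,0,0,1,1,1,0,0,2,0,0,1,0,0,1,0,0,0]
Step 19: delete pvb at [9, 15, 16, 19, 25] -> counters=[1,0,0,1,0,0,0,0,0,0,0,0,0,0,1,0,0,0,0,1,0,0,1,0,0,0,0,0,0]
Step 20: insert oyk at [5, 17, 18, 25, 26] -> counters=[1,0,0,1,0,1,0,0,0,0,0,0,0,0,1,0,0,1,1,1,0,0,1,0,0,1,1,0,0]
Step 21: delete oyk at [5, 17, 18, 25, 26] -> counters=[1,0,0,1,0,0,0,0,0,0,0,0,0,0,1,0,0,0,0,1,0,0,1,0,0,0,0,0,0]
Step 22: delete b at [0, 3, 14, 19, 22] -> counters=[0,0,0,0,0,0,0,0,0,0,0,0,0,0,0,0,0,0,0,0,0,0,0,0,0,0,0,0,0]
Step 23: insert oyk at [5, 17, 18, 25, 26] -> counters=[0,0,0,0,0,1,0,0,0,0,0,0,0,0,0,0,0,1,1,0,0,0,0,0,0,1,1,0,0]
Step 24: insert vjx at [0, 4, 10, 12, 18] -> counters=[1,0,0,0,1,1,0,0,0,0,1,0,1,0,0,0,0,1,2,0,0,0,0,0,0,1,1,0,0]
Step 25: delete oyk at [5, 17, 18, 25, 26] -> counters=[1,0,0,0,1,0,0,0,0,0,1,0,1,0,0,0,0,0,1,0,0,0,0,0,0,0,0,0,0]
Step 26: insert i at [12, 17, 21, 26, 27] -> counters=[1,0,0,0,1,0,0,0,0,0,1,0,2,0,0,0,0,1,1,0,0,1,0,0,0,0,1,1,0]
Step 27: insert dpx at [0, 1, 7, 12, 22] -> counters=[2,1,0,0,1,0,0,1,0,0,1,0,3,0,0,0,0,1,1,0,0,1,1,0,0,0,1,1,0]
Step 28: insert pvb at [9, 15, 16, 19, 25] -> counters=[2,1,0,0,1,0,0,1,0,1,1,0,3,0,0,1,1,1,1,1,0,1,1,0,0,1,1,1,0]
Final counters=[2,1,0,0,1,0,0,1,0,1,1,0,3,0,0,1,1,1,1,1,0,1,1,0,0,1,1,1,0] -> 17 nonzero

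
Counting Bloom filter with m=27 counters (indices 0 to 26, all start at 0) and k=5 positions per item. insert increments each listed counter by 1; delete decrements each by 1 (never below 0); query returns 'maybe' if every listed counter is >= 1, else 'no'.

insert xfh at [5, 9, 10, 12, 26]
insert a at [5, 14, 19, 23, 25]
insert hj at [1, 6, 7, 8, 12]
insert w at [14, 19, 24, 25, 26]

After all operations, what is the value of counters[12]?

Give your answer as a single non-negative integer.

Step 1: insert xfh at [5, 9, 10, 12, 26] -> counters=[0,0,0,0,0,1,0,0,0,1,1,0,1,0,0,0,0,0,0,0,0,0,0,0,0,0,1]
Step 2: insert a at [5, 14, 19, 23, 25] -> counters=[0,0,0,0,0,2,0,0,0,1,1,0,1,0,1,0,0,0,0,1,0,0,0,1,0,1,1]
Step 3: insert hj at [1, 6, 7, 8, 12] -> counters=[0,1,0,0,0,2,1,1,1,1,1,0,2,0,1,0,0,0,0,1,0,0,0,1,0,1,1]
Step 4: insert w at [14, 19, 24, 25, 26] -> counters=[0,1,0,0,0,2,1,1,1,1,1,0,2,0,2,0,0,0,0,2,0,0,0,1,1,2,2]
Final counters=[0,1,0,0,0,2,1,1,1,1,1,0,2,0,2,0,0,0,0,2,0,0,0,1,1,2,2] -> counters[12]=2

Answer: 2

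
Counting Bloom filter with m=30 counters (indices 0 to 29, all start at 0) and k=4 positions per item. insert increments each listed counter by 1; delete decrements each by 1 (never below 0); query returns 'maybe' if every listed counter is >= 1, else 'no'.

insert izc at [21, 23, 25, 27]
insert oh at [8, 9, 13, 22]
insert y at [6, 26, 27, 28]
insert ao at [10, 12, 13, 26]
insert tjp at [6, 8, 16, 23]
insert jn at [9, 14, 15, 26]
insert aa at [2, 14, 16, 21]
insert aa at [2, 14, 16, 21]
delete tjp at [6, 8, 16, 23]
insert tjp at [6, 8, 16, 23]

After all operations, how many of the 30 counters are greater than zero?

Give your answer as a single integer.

Step 1: insert izc at [21, 23, 25, 27] -> counters=[0,0,0,0,0,0,0,0,0,0,0,0,0,0,0,0,0,0,0,0,0,1,0,1,0,1,0,1,0,0]
Step 2: insert oh at [8, 9, 13, 22] -> counters=[0,0,0,0,0,0,0,0,1,1,0,0,0,1,0,0,0,0,0,0,0,1,1,1,0,1,0,1,0,0]
Step 3: insert y at [6, 26, 27, 28] -> counters=[0,0,0,0,0,0,1,0,1,1,0,0,0,1,0,0,0,0,0,0,0,1,1,1,0,1,1,2,1,0]
Step 4: insert ao at [10, 12, 13, 26] -> counters=[0,0,0,0,0,0,1,0,1,1,1,0,1,2,0,0,0,0,0,0,0,1,1,1,0,1,2,2,1,0]
Step 5: insert tjp at [6, 8, 16, 23] -> counters=[0,0,0,0,0,0,2,0,2,1,1,0,1,2,0,0,1,0,0,0,0,1,1,2,0,1,2,2,1,0]
Step 6: insert jn at [9, 14, 15, 26] -> counters=[0,0,0,0,0,0,2,0,2,2,1,0,1,2,1,1,1,0,0,0,0,1,1,2,0,1,3,2,1,0]
Step 7: insert aa at [2, 14, 16, 21] -> counters=[0,0,1,0,0,0,2,0,2,2,1,0,1,2,2,1,2,0,0,0,0,2,1,2,0,1,3,2,1,0]
Step 8: insert aa at [2, 14, 16, 21] -> counters=[0,0,2,0,0,0,2,0,2,2,1,0,1,2,3,1,3,0,0,0,0,3,1,2,0,1,3,2,1,0]
Step 9: delete tjp at [6, 8, 16, 23] -> counters=[0,0,2,0,0,0,1,0,1,2,1,0,1,2,3,1,2,0,0,0,0,3,1,1,0,1,3,2,1,0]
Step 10: insert tjp at [6, 8, 16, 23] -> counters=[0,0,2,0,0,0,2,0,2,2,1,0,1,2,3,1,3,0,0,0,0,3,1,2,0,1,3,2,1,0]
Final counters=[0,0,2,0,0,0,2,0,2,2,1,0,1,2,3,1,3,0,0,0,0,3,1,2,0,1,3,2,1,0] -> 17 nonzero

Answer: 17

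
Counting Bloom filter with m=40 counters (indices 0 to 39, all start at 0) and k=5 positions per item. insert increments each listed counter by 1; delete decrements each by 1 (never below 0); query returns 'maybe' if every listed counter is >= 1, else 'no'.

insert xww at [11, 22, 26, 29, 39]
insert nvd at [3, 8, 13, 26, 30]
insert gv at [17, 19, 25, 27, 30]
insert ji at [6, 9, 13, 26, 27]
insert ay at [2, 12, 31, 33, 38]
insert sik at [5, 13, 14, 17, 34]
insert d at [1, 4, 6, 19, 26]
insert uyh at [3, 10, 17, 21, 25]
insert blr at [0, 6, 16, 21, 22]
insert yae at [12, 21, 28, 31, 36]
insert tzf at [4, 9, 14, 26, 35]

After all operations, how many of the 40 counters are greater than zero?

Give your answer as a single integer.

Step 1: insert xww at [11, 22, 26, 29, 39] -> counters=[0,0,0,0,0,0,0,0,0,0,0,1,0,0,0,0,0,0,0,0,0,0,1,0,0,0,1,0,0,1,0,0,0,0,0,0,0,0,0,1]
Step 2: insert nvd at [3, 8, 13, 26, 30] -> counters=[0,0,0,1,0,0,0,0,1,0,0,1,0,1,0,0,0,0,0,0,0,0,1,0,0,0,2,0,0,1,1,0,0,0,0,0,0,0,0,1]
Step 3: insert gv at [17, 19, 25, 27, 30] -> counters=[0,0,0,1,0,0,0,0,1,0,0,1,0,1,0,0,0,1,0,1,0,0,1,0,0,1,2,1,0,1,2,0,0,0,0,0,0,0,0,1]
Step 4: insert ji at [6, 9, 13, 26, 27] -> counters=[0,0,0,1,0,0,1,0,1,1,0,1,0,2,0,0,0,1,0,1,0,0,1,0,0,1,3,2,0,1,2,0,0,0,0,0,0,0,0,1]
Step 5: insert ay at [2, 12, 31, 33, 38] -> counters=[0,0,1,1,0,0,1,0,1,1,0,1,1,2,0,0,0,1,0,1,0,0,1,0,0,1,3,2,0,1,2,1,0,1,0,0,0,0,1,1]
Step 6: insert sik at [5, 13, 14, 17, 34] -> counters=[0,0,1,1,0,1,1,0,1,1,0,1,1,3,1,0,0,2,0,1,0,0,1,0,0,1,3,2,0,1,2,1,0,1,1,0,0,0,1,1]
Step 7: insert d at [1, 4, 6, 19, 26] -> counters=[0,1,1,1,1,1,2,0,1,1,0,1,1,3,1,0,0,2,0,2,0,0,1,0,0,1,4,2,0,1,2,1,0,1,1,0,0,0,1,1]
Step 8: insert uyh at [3, 10, 17, 21, 25] -> counters=[0,1,1,2,1,1,2,0,1,1,1,1,1,3,1,0,0,3,0,2,0,1,1,0,0,2,4,2,0,1,2,1,0,1,1,0,0,0,1,1]
Step 9: insert blr at [0, 6, 16, 21, 22] -> counters=[1,1,1,2,1,1,3,0,1,1,1,1,1,3,1,0,1,3,0,2,0,2,2,0,0,2,4,2,0,1,2,1,0,1,1,0,0,0,1,1]
Step 10: insert yae at [12, 21, 28, 31, 36] -> counters=[1,1,1,2,1,1,3,0,1,1,1,1,2,3,1,0,1,3,0,2,0,3,2,0,0,2,4,2,1,1,2,2,0,1,1,0,1,0,1,1]
Step 11: insert tzf at [4, 9, 14, 26, 35] -> counters=[1,1,1,2,2,1,3,0,1,2,1,1,2,3,2,0,1,3,0,2,0,3,2,0,0,2,5,2,1,1,2,2,0,1,1,1,1,0,1,1]
Final counters=[1,1,1,2,2,1,3,0,1,2,1,1,2,3,2,0,1,3,0,2,0,3,2,0,0,2,5,2,1,1,2,2,0,1,1,1,1,0,1,1] -> 32 nonzero

Answer: 32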